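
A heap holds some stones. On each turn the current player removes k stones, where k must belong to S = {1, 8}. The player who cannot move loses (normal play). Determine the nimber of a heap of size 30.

1

G(0) = 0
G(1) = mex{0} = 1
G(2) = mex{1} = 0
G(3) = mex{0} = 1
G(4) = mex{1} = 0
G(5) = mex{0} = 1
G(6) = mex{1} = 0
G(7) = mex{0} = 1
G(8) = mex{1,0} = 2
G(9) = mex{2,1} = 0
G(10) = mex{0,0} = 1
G(11) = mex{1,1} = 0
G(12) = mex{0,0} = 1
G(13) = mex{1,1} = 0
G(14) = mex{0,0} = 1
G(15) = mex{1,1} = 0
G(16) = mex{0,2} = 1
G(17) = mex{1,0} = 2
G(18) = mex{2,1} = 0
G(19) = mex{0,0} = 1
G(20) = mex{1,1} = 0
G(21) = mex{0,0} = 1
G(22) = mex{1,1} = 0
G(23) = mex{0,0} = 1
G(24) = mex{1,1} = 0
G(25) = mex{0,2} = 1
G(26) = mex{1,0} = 2
G(27) = mex{2,1} = 0
G(28) = mex{0,0} = 1
G(29) = mex{1,1} = 0
G(30) = mex{0,0} = 1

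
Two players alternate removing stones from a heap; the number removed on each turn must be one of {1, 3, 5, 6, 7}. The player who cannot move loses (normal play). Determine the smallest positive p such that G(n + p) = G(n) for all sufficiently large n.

12

G(0) = 0
G(1) = mex{0} = 1
G(2) = mex{1} = 0
G(3) = mex{0,0} = 1
G(4) = mex{1,1} = 0
G(5) = mex{0,0,0} = 1
G(6) = mex{1,1,1,0} = 2
G(7) = mex{2,0,0,1,0} = 3
G(8) = mex{3,1,1,0,1} = 2
G(9) = mex{2,2,0,1,0} = 3
G(10) = mex{3,3,1,0,1} = 2
G(11) = mex{2,2,2,1,0} = 3
G(12) = mex{3,3,3,2,1} = 0
G(13) = mex{0,2,2,3,2} = 1
G(14) = mex{1,3,3,2,3} = 0
G(15) = mex{0,0,2,3,2} = 1
G(16) = mex{1,1,3,2,3} = 0
G(17) = mex{0,0,0,3,2} = 1
G(18) = mex{1,1,1,0,3} = 2
G(19) = mex{2,0,0,1,0} = 3
G(20) = mex{3,1,1,0,1} = 2
G(21) = mex{2,2,0,1,0} = 3
G(22) = mex{3,3,1,0,1} = 2
G(23) = mex{2,2,2,1,0} = 3
G(24) = mex{3,3,3,2,1} = 0
G(25) = mex{0,2,2,3,2} = 1
G(n+12) = G(n) holds for n = 0,…,6 (a full window of length max(S) = 7), so the sequence is purely periodic with period 12.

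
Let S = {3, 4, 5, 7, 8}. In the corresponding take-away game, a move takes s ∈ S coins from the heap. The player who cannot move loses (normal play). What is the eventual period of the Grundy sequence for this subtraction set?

11

n :  0  1  2  3  4  5  6  7  8  9 10 11 12 13 14 15 16 17 18 19 20 21 22 23
G :  0  0  0  1  1  1  2  2  2  3  3  0  0  0  1  1  1  2  2  2  3  3  0  0
G(n+11) = G(n) holds for n = 0,…,7 (a full window of length max(S) = 8), so the sequence is purely periodic with period 11.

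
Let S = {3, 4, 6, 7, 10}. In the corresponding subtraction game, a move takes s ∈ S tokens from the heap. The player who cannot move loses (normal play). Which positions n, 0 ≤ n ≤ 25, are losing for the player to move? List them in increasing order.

0, 1, 2, 13, 14, 15

n :  0  1  2  3  4  5  6  7  8  9 10 11 12 13 14 15 16 17 18 19 20 21 22 23 24 25
G :  0  0  0  1  1  1  2  2  2  3  3  3  4  0  0  0  1  1  1  2  2  2  3  3  3  4
P-positions are exactly the n with G(n) = 0.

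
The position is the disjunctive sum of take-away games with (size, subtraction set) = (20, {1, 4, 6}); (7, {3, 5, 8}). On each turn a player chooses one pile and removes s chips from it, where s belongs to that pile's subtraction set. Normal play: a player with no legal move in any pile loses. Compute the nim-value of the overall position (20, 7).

2

Pile A, S = {1, 4, 6}:
n :  0  1  2  3  4  5  6  7  8  9 10 11 12 13 14 15 16 17 18 19 20
G :  0  1  0  1  2  0  1  0  1  2  0  1  0  1  2  0  1  0  1  2  0
G_A(20) = 0.
Pile B, S = {3, 5, 8}:
G(0) = 0
G(1) = mex{} = 0
G(2) = mex{} = 0
G(3) = mex{0} = 1
G(4) = mex{0} = 1
G(5) = mex{0,0} = 1
G(6) = mex{1,0} = 2
G(7) = mex{1,0} = 2
G_B(7) = 2.
Combined Grundy value = 0 ⊕ 2 = 2.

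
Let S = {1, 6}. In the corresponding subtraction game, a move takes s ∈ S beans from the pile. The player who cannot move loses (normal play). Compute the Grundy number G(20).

2

n :  0  1  2  3  4  5  6  7  8  9 10 11 12 13 14 15 16 17 18 19 20
G :  0  1  0  1  0  1  2  0  1  0  1  0  1  2  0  1  0  1  0  1  2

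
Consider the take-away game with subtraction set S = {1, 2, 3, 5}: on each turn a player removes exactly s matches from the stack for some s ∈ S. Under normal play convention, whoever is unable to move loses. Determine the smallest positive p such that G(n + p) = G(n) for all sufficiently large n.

G(0) = 0
G(1) = mex{0} = 1
G(2) = mex{1,0} = 2
G(3) = mex{2,1,0} = 3
G(4) = mex{3,2,1} = 0
G(5) = mex{0,3,2,0} = 1
G(6) = mex{1,0,3,1} = 2
G(7) = mex{2,1,0,2} = 3
G(8) = mex{3,2,1,3} = 0
G(9) = mex{0,3,2,0} = 1
G(10) = mex{1,0,3,1} = 2
G(11) = mex{2,1,0,2} = 3
G(12) = mex{3,2,1,3} = 0
G(13) = mex{0,3,2,0} = 1
G(14) = mex{1,0,3,1} = 2
G(n+4) = G(n) holds for n = 0,…,4 (a full window of length max(S) = 5), so the sequence is purely periodic with period 4.

4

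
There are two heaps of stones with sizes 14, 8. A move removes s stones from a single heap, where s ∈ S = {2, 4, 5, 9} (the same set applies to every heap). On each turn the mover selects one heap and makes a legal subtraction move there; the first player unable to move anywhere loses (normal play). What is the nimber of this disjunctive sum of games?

All heaps use S = {2, 4, 5, 9}:
n :  0  1  2  3  4  5  6  7  8  9 10 11 12 13 14
G :  0  0  1  1  2  2  3  0  0  1  1  2  2  3  0
Heap A: G(14) = 0.
Heap B: G(8) = 0.
Combined Grundy value = 0 ⊕ 0 = 0.

0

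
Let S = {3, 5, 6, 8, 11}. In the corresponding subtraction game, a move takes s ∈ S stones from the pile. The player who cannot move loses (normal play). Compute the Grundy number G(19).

n :  0  1  2  3  4  5  6  7  8  9 10 11 12 13 14 15 16 17 18 19
G :  0  0  0  1  1  1  2  2  2  3  3  3  4  4  0  0  0  1  1  1

1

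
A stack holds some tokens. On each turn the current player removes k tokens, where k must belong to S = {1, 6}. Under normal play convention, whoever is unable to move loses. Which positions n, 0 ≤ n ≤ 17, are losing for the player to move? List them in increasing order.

n :  0  1  2  3  4  5  6  7  8  9 10 11 12 13 14 15 16 17
G :  0  1  0  1  0  1  2  0  1  0  1  0  1  2  0  1  0  1
P-positions are exactly the n with G(n) = 0.

0, 2, 4, 7, 9, 11, 14, 16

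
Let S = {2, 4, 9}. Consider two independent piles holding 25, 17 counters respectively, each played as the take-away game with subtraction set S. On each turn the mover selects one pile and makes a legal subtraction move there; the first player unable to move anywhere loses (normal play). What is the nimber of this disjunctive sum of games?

All piles use S = {2, 4, 9}:
G(0) = 0
G(1) = mex{} = 0
G(2) = mex{0} = 1
G(3) = mex{0} = 1
G(4) = mex{1,0} = 2
G(5) = mex{1,0} = 2
G(6) = mex{2,1} = 0
G(7) = mex{2,1} = 0
G(8) = mex{0,2} = 1
G(9) = mex{0,2,0} = 1
G(10) = mex{1,0,0} = 2
G(11) = mex{1,0,1} = 2
G(12) = mex{2,1,1} = 0
G(13) = mex{2,1,2} = 0
G(14) = mex{0,2,2} = 1
G(15) = mex{0,2,0} = 1
G(16) = mex{1,0,0} = 2
G(17) = mex{1,0,1} = 2
G(18) = mex{2,1,1} = 0
G(19) = mex{2,1,2} = 0
G(20) = mex{0,2,2} = 1
G(21) = mex{0,2,0} = 1
G(22) = mex{1,0,0} = 2
G(23) = mex{1,0,1} = 2
G(24) = mex{2,1,1} = 0
G(25) = mex{2,1,2} = 0
Pile A: G(25) = 0.
Pile B: G(17) = 2.
Combined Grundy value = 0 ⊕ 2 = 2.

2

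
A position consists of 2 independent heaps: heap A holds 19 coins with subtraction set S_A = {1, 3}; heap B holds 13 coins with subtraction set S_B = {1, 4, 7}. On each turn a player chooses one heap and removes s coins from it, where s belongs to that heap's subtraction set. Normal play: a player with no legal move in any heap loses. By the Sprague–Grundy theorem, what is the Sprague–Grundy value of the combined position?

1

Heap A, S = {1, 3}:
n :  0  1  2  3  4  5  6  7  8  9 10 11 12 13 14 15 16 17 18 19
G :  0  1  0  1  0  1  0  1  0  1  0  1  0  1  0  1  0  1  0  1
G_A(19) = 1.
Heap B, S = {1, 4, 7}:
G(0) = 0
G(1) = mex{0} = 1
G(2) = mex{1} = 0
G(3) = mex{0} = 1
G(4) = mex{1,0} = 2
G(5) = mex{2,1} = 0
G(6) = mex{0,0} = 1
G(7) = mex{1,1,0} = 2
G(8) = mex{2,2,1} = 0
G(9) = mex{0,0,0} = 1
G(10) = mex{1,1,1} = 0
G(11) = mex{0,2,2} = 1
G(12) = mex{1,0,0} = 2
G(13) = mex{2,1,1} = 0
G_B(13) = 0.
Combined Grundy value = 1 ⊕ 0 = 1.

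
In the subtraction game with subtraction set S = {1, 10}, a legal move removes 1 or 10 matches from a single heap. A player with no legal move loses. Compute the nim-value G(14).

1

n :  0  1  2  3  4  5  6  7  8  9 10 11 12 13 14
G :  0  1  0  1  0  1  0  1  0  1  2  0  1  0  1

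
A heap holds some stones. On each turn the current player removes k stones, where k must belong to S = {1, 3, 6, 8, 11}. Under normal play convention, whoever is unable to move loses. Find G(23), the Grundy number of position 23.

G(0) = 0
G(1) = mex{0} = 1
G(2) = mex{1} = 0
G(3) = mex{0,0} = 1
G(4) = mex{1,1} = 0
G(5) = mex{0,0} = 1
G(6) = mex{1,1,0} = 2
G(7) = mex{2,0,1} = 3
G(8) = mex{3,1,0,0} = 2
G(9) = mex{2,2,1,1} = 0
G(10) = mex{0,3,0,0} = 1
G(11) = mex{1,2,1,1,0} = 3
G(12) = mex{3,0,2,0,1} = 4
G(13) = mex{4,1,3,1,0} = 2
G(14) = mex{2,3,2,2,1} = 0
G(15) = mex{0,4,0,3,0} = 1
G(16) = mex{1,2,1,2,1} = 0
G(17) = mex{0,0,3,0,2} = 1
G(18) = mex{1,1,4,1,3} = 0
G(19) = mex{0,0,2,3,2} = 1
G(20) = mex{1,1,0,4,0} = 2
G(21) = mex{2,0,1,2,1} = 3
G(22) = mex{3,1,0,0,3} = 2
G(23) = mex{2,2,1,1,4} = 0

0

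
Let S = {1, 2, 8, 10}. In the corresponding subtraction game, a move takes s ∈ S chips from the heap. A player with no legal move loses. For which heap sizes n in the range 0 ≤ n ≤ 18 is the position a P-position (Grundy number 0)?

0, 3, 6, 9, 12, 15, 18

G(0) = 0
G(1) = mex{0} = 1
G(2) = mex{1,0} = 2
G(3) = mex{2,1} = 0
G(4) = mex{0,2} = 1
G(5) = mex{1,0} = 2
G(6) = mex{2,1} = 0
G(7) = mex{0,2} = 1
G(8) = mex{1,0,0} = 2
G(9) = mex{2,1,1} = 0
G(10) = mex{0,2,2,0} = 1
G(11) = mex{1,0,0,1} = 2
G(12) = mex{2,1,1,2} = 0
G(13) = mex{0,2,2,0} = 1
G(14) = mex{1,0,0,1} = 2
G(15) = mex{2,1,1,2} = 0
G(16) = mex{0,2,2,0} = 1
G(17) = mex{1,0,0,1} = 2
G(18) = mex{2,1,1,2} = 0
P-positions are exactly the n with G(n) = 0.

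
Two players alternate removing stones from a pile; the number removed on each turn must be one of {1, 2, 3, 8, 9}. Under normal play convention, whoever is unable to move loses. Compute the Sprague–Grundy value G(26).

n :  0  1  2  3  4  5  6  7  8  9 10 11 12 13 14 15 16 17 18 19 20 21 22 23 24 25 26
G :  0  1  2  3  0  1  2  3  4  5  0  1  2  3  0  1  2  3  4  5  0  1  2  3  0  1  2

2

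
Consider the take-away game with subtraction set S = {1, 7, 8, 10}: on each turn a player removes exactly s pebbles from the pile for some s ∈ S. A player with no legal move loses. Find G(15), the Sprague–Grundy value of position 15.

0

G(0) = 0
G(1) = mex{0} = 1
G(2) = mex{1} = 0
G(3) = mex{0} = 1
G(4) = mex{1} = 0
G(5) = mex{0} = 1
G(6) = mex{1} = 0
G(7) = mex{0,0} = 1
G(8) = mex{1,1,0} = 2
G(9) = mex{2,0,1} = 3
G(10) = mex{3,1,0,0} = 2
G(11) = mex{2,0,1,1} = 3
G(12) = mex{3,1,0,0} = 2
G(13) = mex{2,0,1,1} = 3
G(14) = mex{3,1,0,0} = 2
G(15) = mex{2,2,1,1} = 0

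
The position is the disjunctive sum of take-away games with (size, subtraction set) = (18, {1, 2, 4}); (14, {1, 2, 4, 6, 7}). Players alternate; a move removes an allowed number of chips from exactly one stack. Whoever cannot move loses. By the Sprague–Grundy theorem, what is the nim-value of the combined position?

3

Stack A, S = {1, 2, 4}:
n :  0  1  2  3  4  5  6  7  8  9 10 11 12 13 14 15 16 17 18
G :  0  1  2  0  1  2  0  1  2  0  1  2  0  1  2  0  1  2  0
G_A(18) = 0.
Stack B, S = {1, 2, 4, 6, 7}:
G(0) = 0
G(1) = mex{0} = 1
G(2) = mex{1,0} = 2
G(3) = mex{2,1} = 0
G(4) = mex{0,2,0} = 1
G(5) = mex{1,0,1} = 2
G(6) = mex{2,1,2,0} = 3
G(7) = mex{3,2,0,1,0} = 4
G(8) = mex{4,3,1,2,1} = 0
G(9) = mex{0,4,2,0,2} = 1
G(10) = mex{1,0,3,1,0} = 2
G(11) = mex{2,1,4,2,1} = 0
G(12) = mex{0,2,0,3,2} = 1
G(13) = mex{1,0,1,4,3} = 2
G(14) = mex{2,1,2,0,4} = 3
G_B(14) = 3.
Combined Grundy value = 0 ⊕ 3 = 3.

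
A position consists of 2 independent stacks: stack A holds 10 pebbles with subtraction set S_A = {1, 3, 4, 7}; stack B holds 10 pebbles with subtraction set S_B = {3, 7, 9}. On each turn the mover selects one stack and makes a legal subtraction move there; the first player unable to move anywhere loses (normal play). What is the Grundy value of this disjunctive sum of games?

Stack A, S = {1, 3, 4, 7}:
n :  0  1  2  3  4  5  6  7  8  9 10
G :  0  1  0  1  2  3  2  3  0  1  0
G_A(10) = 0.
Stack B, S = {3, 7, 9}:
n :  0  1  2  3  4  5  6  7  8  9 10
G :  0  0  0  1  1  1  0  2  2  1  3
G_B(10) = 3.
Combined Grundy value = 0 ⊕ 3 = 3.

3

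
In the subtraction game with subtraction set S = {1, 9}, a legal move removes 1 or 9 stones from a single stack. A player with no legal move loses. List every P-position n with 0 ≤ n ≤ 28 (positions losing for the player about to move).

G(0) = 0
G(1) = mex{0} = 1
G(2) = mex{1} = 0
G(3) = mex{0} = 1
G(4) = mex{1} = 0
G(5) = mex{0} = 1
G(6) = mex{1} = 0
G(7) = mex{0} = 1
G(8) = mex{1} = 0
G(9) = mex{0,0} = 1
G(10) = mex{1,1} = 0
G(11) = mex{0,0} = 1
G(12) = mex{1,1} = 0
G(13) = mex{0,0} = 1
G(14) = mex{1,1} = 0
G(15) = mex{0,0} = 1
G(16) = mex{1,1} = 0
G(17) = mex{0,0} = 1
G(18) = mex{1,1} = 0
G(19) = mex{0,0} = 1
G(20) = mex{1,1} = 0
G(21) = mex{0,0} = 1
G(22) = mex{1,1} = 0
G(23) = mex{0,0} = 1
G(24) = mex{1,1} = 0
G(25) = mex{0,0} = 1
G(26) = mex{1,1} = 0
G(27) = mex{0,0} = 1
G(28) = mex{1,1} = 0
P-positions are exactly the n with G(n) = 0.

0, 2, 4, 6, 8, 10, 12, 14, 16, 18, 20, 22, 24, 26, 28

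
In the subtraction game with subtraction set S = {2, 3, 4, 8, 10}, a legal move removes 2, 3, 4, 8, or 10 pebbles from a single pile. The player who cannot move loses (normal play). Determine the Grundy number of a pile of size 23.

2

G(0) = 0
G(1) = mex{} = 0
G(2) = mex{0} = 1
G(3) = mex{0,0} = 1
G(4) = mex{1,0,0} = 2
G(5) = mex{1,1,0} = 2
G(6) = mex{2,1,1} = 0
G(7) = mex{2,2,1} = 0
G(8) = mex{0,2,2,0} = 1
G(9) = mex{0,0,2,0} = 1
G(10) = mex{1,0,0,1,0} = 2
G(11) = mex{1,1,0,1,0} = 2
G(12) = mex{2,1,1,2,1} = 0
G(13) = mex{2,2,1,2,1} = 0
G(14) = mex{0,2,2,0,2} = 1
G(15) = mex{0,0,2,0,2} = 1
G(16) = mex{1,0,0,1,0} = 2
G(17) = mex{1,1,0,1,0} = 2
G(18) = mex{2,1,1,2,1} = 0
G(19) = mex{2,2,1,2,1} = 0
G(20) = mex{0,2,2,0,2} = 1
G(21) = mex{0,0,2,0,2} = 1
G(22) = mex{1,0,0,1,0} = 2
G(23) = mex{1,1,0,1,0} = 2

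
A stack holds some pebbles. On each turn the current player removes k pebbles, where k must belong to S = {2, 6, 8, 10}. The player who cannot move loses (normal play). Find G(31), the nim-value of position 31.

3

G(0) = 0
G(1) = mex{} = 0
G(2) = mex{0} = 1
G(3) = mex{0} = 1
G(4) = mex{1} = 0
G(5) = mex{1} = 0
G(6) = mex{0,0} = 1
G(7) = mex{0,0} = 1
G(8) = mex{1,1,0} = 2
G(9) = mex{1,1,0} = 2
G(10) = mex{2,0,1,0} = 3
G(11) = mex{2,0,1,0} = 3
G(12) = mex{3,1,0,1} = 2
G(13) = mex{3,1,0,1} = 2
G(14) = mex{2,2,1,0} = 3
G(15) = mex{2,2,1,0} = 3
G(16) = mex{3,3,2,1} = 0
G(17) = mex{3,3,2,1} = 0
G(18) = mex{0,2,3,2} = 1
G(19) = mex{0,2,3,2} = 1
G(20) = mex{1,3,2,3} = 0
G(21) = mex{1,3,2,3} = 0
G(22) = mex{0,0,3,2} = 1
G(23) = mex{0,0,3,2} = 1
G(24) = mex{1,1,0,3} = 2
G(25) = mex{1,1,0,3} = 2
G(26) = mex{2,0,1,0} = 3
G(27) = mex{2,0,1,0} = 3
G(28) = mex{3,1,0,1} = 2
G(29) = mex{3,1,0,1} = 2
G(30) = mex{2,2,1,0} = 3
G(31) = mex{2,2,1,0} = 3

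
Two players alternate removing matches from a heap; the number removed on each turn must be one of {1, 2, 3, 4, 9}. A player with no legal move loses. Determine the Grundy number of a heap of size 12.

n :  0  1  2  3  4  5  6  7  8  9 10 11 12
G :  0  1  2  3  4  0  1  2  3  4  0  1  2

2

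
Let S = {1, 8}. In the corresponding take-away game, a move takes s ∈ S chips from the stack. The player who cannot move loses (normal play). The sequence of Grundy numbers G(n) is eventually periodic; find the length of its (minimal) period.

9

n :  0  1  2  3  4  5  6  7  8  9 10 11 12 13 14 15 16 17 18 19
G :  0  1  0  1  0  1  0  1  2  0  1  0  1  0  1  0  1  2  0  1
G(n+9) = G(n) holds for n = 0,…,7 (a full window of length max(S) = 8), so the sequence is purely periodic with period 9.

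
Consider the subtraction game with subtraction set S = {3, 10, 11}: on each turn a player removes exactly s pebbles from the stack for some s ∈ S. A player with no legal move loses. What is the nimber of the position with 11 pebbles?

1

G(0) = 0
G(1) = mex{} = 0
G(2) = mex{} = 0
G(3) = mex{0} = 1
G(4) = mex{0} = 1
G(5) = mex{0} = 1
G(6) = mex{1} = 0
G(7) = mex{1} = 0
G(8) = mex{1} = 0
G(9) = mex{0} = 1
G(10) = mex{0,0} = 1
G(11) = mex{0,0,0} = 1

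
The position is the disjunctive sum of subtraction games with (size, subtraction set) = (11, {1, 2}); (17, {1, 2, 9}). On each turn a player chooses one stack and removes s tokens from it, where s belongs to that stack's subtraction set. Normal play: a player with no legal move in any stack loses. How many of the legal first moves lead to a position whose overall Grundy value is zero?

Stack A, S = {1, 2}:
G(0) = 0
G(1) = mex{0} = 1
G(2) = mex{1,0} = 2
G(3) = mex{2,1} = 0
G(4) = mex{0,2} = 1
G(5) = mex{1,0} = 2
G(6) = mex{2,1} = 0
G(7) = mex{0,2} = 1
G(8) = mex{1,0} = 2
G(9) = mex{2,1} = 0
G(10) = mex{0,2} = 1
G(11) = mex{1,0} = 2
G_A(11) = 2.
Stack B, S = {1, 2, 9}:
G(0) = 0
G(1) = mex{0} = 1
G(2) = mex{1,0} = 2
G(3) = mex{2,1} = 0
G(4) = mex{0,2} = 1
G(5) = mex{1,0} = 2
G(6) = mex{2,1} = 0
G(7) = mex{0,2} = 1
G(8) = mex{1,0} = 2
G(9) = mex{2,1,0} = 3
G(10) = mex{3,2,1} = 0
G(11) = mex{0,3,2} = 1
G(12) = mex{1,0,0} = 2
G(13) = mex{2,1,1} = 0
G(14) = mex{0,2,2} = 1
G(15) = mex{1,0,0} = 2
G(16) = mex{2,1,1} = 0
G(17) = mex{0,2,2} = 1
G_B(17) = 1.
Combined Grundy value = 2 ⊕ 1 = 3.
A winning move leaves total XOR = 0, i.e. changes one component's Grundy value g to g ⊕ X where X is the current total.
Stack A: need g' = 2⊕3 = 1. Options: 11−1→G=1, 11−2→G=0. Hits: 1.
Stack B: need g' = 1⊕3 = 2. Options: 17−1→G=0, 17−2→G=2, 17−9→G=2. Hits: 2.

3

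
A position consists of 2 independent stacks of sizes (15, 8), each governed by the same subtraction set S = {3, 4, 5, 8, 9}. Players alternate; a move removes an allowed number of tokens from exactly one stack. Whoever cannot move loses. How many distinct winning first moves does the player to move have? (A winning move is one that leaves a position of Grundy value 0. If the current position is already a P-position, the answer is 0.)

All stacks use S = {3, 4, 5, 8, 9}:
n :  0  1  2  3  4  5  6  7  8  9 10 11 12 13 14 15
G :  0  0  0  1  1  1  2  2  2  3  3  3  0  0  0  1
Stack A: G(15) = 1.
Stack B: G(8) = 2.
Combined Grundy value = 1 ⊕ 2 = 3.
A winning move leaves total XOR = 0, i.e. changes one component's Grundy value g to g ⊕ X where X is the current total.
Stack A: need g' = 1⊕3 = 2. Options: 15−3→G=0, 15−4→G=3, 15−5→G=3, 15−8→G=2, 15−9→G=2. Hits: 2.
Stack B: need g' = 2⊕3 = 1. Options: 8−3→G=1, 8−4→G=1, 8−5→G=1, 8−8→G=0. Hits: 3.

5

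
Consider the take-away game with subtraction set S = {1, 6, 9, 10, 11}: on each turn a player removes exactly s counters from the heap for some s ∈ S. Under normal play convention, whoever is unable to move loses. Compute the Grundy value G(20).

G(0) = 0
G(1) = mex{0} = 1
G(2) = mex{1} = 0
G(3) = mex{0} = 1
G(4) = mex{1} = 0
G(5) = mex{0} = 1
G(6) = mex{1,0} = 2
G(7) = mex{2,1} = 0
G(8) = mex{0,0} = 1
G(9) = mex{1,1,0} = 2
G(10) = mex{2,0,1,0} = 3
G(11) = mex{3,1,0,1,0} = 2
G(12) = mex{2,2,1,0,1} = 3
G(13) = mex{3,0,0,1,0} = 2
G(14) = mex{2,1,1,0,1} = 3
G(15) = mex{3,2,2,1,0} = 4
G(16) = mex{4,3,0,2,1} = 5
G(17) = mex{5,2,1,0,2} = 3
G(18) = mex{3,3,2,1,0} = 4
G(19) = mex{4,2,3,2,1} = 0
G(20) = mex{0,3,2,3,2} = 1

1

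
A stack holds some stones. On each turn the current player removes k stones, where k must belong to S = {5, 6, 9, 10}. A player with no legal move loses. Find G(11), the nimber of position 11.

2

n :  0  1  2  3  4  5  6  7  8  9 10 11
G :  0  0  0  0  0  1  1  1  1  1  2  2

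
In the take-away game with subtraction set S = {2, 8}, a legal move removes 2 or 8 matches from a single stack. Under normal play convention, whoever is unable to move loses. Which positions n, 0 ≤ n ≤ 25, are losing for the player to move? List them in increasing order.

0, 1, 4, 5, 10, 11, 14, 15, 20, 21, 24, 25

G(0) = 0
G(1) = mex{} = 0
G(2) = mex{0} = 1
G(3) = mex{0} = 1
G(4) = mex{1} = 0
G(5) = mex{1} = 0
G(6) = mex{0} = 1
G(7) = mex{0} = 1
G(8) = mex{1,0} = 2
G(9) = mex{1,0} = 2
G(10) = mex{2,1} = 0
G(11) = mex{2,1} = 0
G(12) = mex{0,0} = 1
G(13) = mex{0,0} = 1
G(14) = mex{1,1} = 0
G(15) = mex{1,1} = 0
G(16) = mex{0,2} = 1
G(17) = mex{0,2} = 1
G(18) = mex{1,0} = 2
G(19) = mex{1,0} = 2
G(20) = mex{2,1} = 0
G(21) = mex{2,1} = 0
G(22) = mex{0,0} = 1
G(23) = mex{0,0} = 1
G(24) = mex{1,1} = 0
G(25) = mex{1,1} = 0
P-positions are exactly the n with G(n) = 0.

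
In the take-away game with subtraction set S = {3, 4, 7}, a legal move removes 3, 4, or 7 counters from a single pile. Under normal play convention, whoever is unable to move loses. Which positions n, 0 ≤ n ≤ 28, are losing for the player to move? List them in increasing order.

0, 1, 2, 10, 11, 12, 20, 21, 22

n :  0  1  2  3  4  5  6  7  8  9 10 11 12 13 14 15 16 17 18 19 20 21 22 23 24 25 26 27 28
G :  0  0  0  1  1  1  2  2  2  3  0  0  0  1  1  1  2  2  2  3  0  0  0  1  1  1  2  2  2
P-positions are exactly the n with G(n) = 0.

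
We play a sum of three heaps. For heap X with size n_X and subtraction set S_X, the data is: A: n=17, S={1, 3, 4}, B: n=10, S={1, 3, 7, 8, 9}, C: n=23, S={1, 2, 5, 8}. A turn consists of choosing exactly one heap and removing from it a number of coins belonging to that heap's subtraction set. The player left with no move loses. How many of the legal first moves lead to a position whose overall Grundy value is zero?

Heap A, S = {1, 3, 4}:
G(0) = 0
G(1) = mex{0} = 1
G(2) = mex{1} = 0
G(3) = mex{0,0} = 1
G(4) = mex{1,1,0} = 2
G(5) = mex{2,0,1} = 3
G(6) = mex{3,1,0} = 2
G(7) = mex{2,2,1} = 0
G(8) = mex{0,3,2} = 1
G(9) = mex{1,2,3} = 0
G(10) = mex{0,0,2} = 1
G(11) = mex{1,1,0} = 2
G(12) = mex{2,0,1} = 3
G(13) = mex{3,1,0} = 2
G(14) = mex{2,2,1} = 0
G(15) = mex{0,3,2} = 1
G(16) = mex{1,2,3} = 0
G(17) = mex{0,0,2} = 1
G_A(17) = 1.
Heap B, S = {1, 3, 7, 8, 9}:
G(0) = 0
G(1) = mex{0} = 1
G(2) = mex{1} = 0
G(3) = mex{0,0} = 1
G(4) = mex{1,1} = 0
G(5) = mex{0,0} = 1
G(6) = mex{1,1} = 0
G(7) = mex{0,0,0} = 1
G(8) = mex{1,1,1,0} = 2
G(9) = mex{2,0,0,1,0} = 3
G(10) = mex{3,1,1,0,1} = 2
G_B(10) = 2.
Heap C, S = {1, 2, 5, 8}:
G(0) = 0
G(1) = mex{0} = 1
G(2) = mex{1,0} = 2
G(3) = mex{2,1} = 0
G(4) = mex{0,2} = 1
G(5) = mex{1,0,0} = 2
G(6) = mex{2,1,1} = 0
G(7) = mex{0,2,2} = 1
G(8) = mex{1,0,0,0} = 2
G(9) = mex{2,1,1,1} = 0
G(10) = mex{0,2,2,2} = 1
G(11) = mex{1,0,0,0} = 2
G(12) = mex{2,1,1,1} = 0
G(13) = mex{0,2,2,2} = 1
G(14) = mex{1,0,0,0} = 2
G(15) = mex{2,1,1,1} = 0
G(16) = mex{0,2,2,2} = 1
G(17) = mex{1,0,0,0} = 2
G(18) = mex{2,1,1,1} = 0
G(19) = mex{0,2,2,2} = 1
G(20) = mex{1,0,0,0} = 2
G(21) = mex{2,1,1,1} = 0
G(22) = mex{0,2,2,2} = 1
G(23) = mex{1,0,0,0} = 2
G_C(23) = 2.
Combined Grundy value = 1 ⊕ 2 ⊕ 2 = 1.
A winning move leaves total XOR = 0, i.e. changes one component's Grundy value g to g ⊕ X where X is the current total.
Heap A: need g' = 1⊕1 = 0. Options: 17−1→G=0, 17−3→G=0, 17−4→G=2. Hits: 2.
Heap B: need g' = 2⊕1 = 3. Options: 10−1→G=3, 10−3→G=1, 10−7→G=1, 10−8→G=0, 10−9→G=1. Hits: 1.
Heap C: need g' = 2⊕1 = 3. Options: 23−1→G=1, 23−2→G=0, 23−5→G=0, 23−8→G=0. Hits: 0.

3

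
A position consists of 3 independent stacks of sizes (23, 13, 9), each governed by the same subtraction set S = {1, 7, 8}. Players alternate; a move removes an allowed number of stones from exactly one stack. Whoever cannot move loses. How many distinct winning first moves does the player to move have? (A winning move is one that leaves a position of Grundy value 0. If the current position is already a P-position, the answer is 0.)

3

All stacks use S = {1, 7, 8}:
n :  0  1  2  3  4  5  6  7  8  9 10 11 12 13 14 15 16 17 18 19 20 21 22 23
G :  0  1  0  1  0  1  0  1  2  3  2  3  2  3  2  0  1  0  1  0  1  0  1  2
Stack A: G(23) = 2.
Stack B: G(13) = 3.
Stack C: G(9) = 3.
Combined Grundy value = 2 ⊕ 3 ⊕ 3 = 2.
A winning move leaves total XOR = 0, i.e. changes one component's Grundy value g to g ⊕ X where X is the current total.
Stack A: need g' = 2⊕2 = 0. Options: 23−1→G=1, 23−7→G=1, 23−8→G=0. Hits: 1.
Stack B: need g' = 3⊕2 = 1. Options: 13−1→G=2, 13−7→G=0, 13−8→G=1. Hits: 1.
Stack C: need g' = 3⊕2 = 1. Options: 9−1→G=2, 9−7→G=0, 9−8→G=1. Hits: 1.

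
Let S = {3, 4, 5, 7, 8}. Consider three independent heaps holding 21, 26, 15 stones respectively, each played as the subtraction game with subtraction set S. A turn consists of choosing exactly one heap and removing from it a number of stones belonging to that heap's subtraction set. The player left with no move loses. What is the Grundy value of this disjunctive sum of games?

3

All heaps use S = {3, 4, 5, 7, 8}:
G(0) = 0
G(1) = mex{} = 0
G(2) = mex{} = 0
G(3) = mex{0} = 1
G(4) = mex{0,0} = 1
G(5) = mex{0,0,0} = 1
G(6) = mex{1,0,0} = 2
G(7) = mex{1,1,0,0} = 2
G(8) = mex{1,1,1,0,0} = 2
G(9) = mex{2,1,1,0,0} = 3
G(10) = mex{2,2,1,1,0} = 3
G(11) = mex{2,2,2,1,1} = 0
G(12) = mex{3,2,2,1,1} = 0
G(13) = mex{3,3,2,2,1} = 0
G(14) = mex{0,3,3,2,2} = 1
G(15) = mex{0,0,3,2,2} = 1
G(16) = mex{0,0,0,3,2} = 1
G(17) = mex{1,0,0,3,3} = 2
G(18) = mex{1,1,0,0,3} = 2
G(19) = mex{1,1,1,0,0} = 2
G(20) = mex{2,1,1,0,0} = 3
G(21) = mex{2,2,1,1,0} = 3
G(22) = mex{2,2,2,1,1} = 0
G(23) = mex{3,2,2,1,1} = 0
G(24) = mex{3,3,2,2,1} = 0
G(25) = mex{0,3,3,2,2} = 1
G(26) = mex{0,0,3,2,2} = 1
Heap A: G(21) = 3.
Heap B: G(26) = 1.
Heap C: G(15) = 1.
Combined Grundy value = 3 ⊕ 1 ⊕ 1 = 3.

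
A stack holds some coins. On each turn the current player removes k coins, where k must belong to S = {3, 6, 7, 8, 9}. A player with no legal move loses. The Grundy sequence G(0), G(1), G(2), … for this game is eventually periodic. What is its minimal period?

12

G(0) = 0
G(1) = mex{} = 0
G(2) = mex{} = 0
G(3) = mex{0} = 1
G(4) = mex{0} = 1
G(5) = mex{0} = 1
G(6) = mex{1,0} = 2
G(7) = mex{1,0,0} = 2
G(8) = mex{1,0,0,0} = 2
G(9) = mex{2,1,0,0,0} = 3
G(10) = mex{2,1,1,0,0} = 3
G(11) = mex{2,1,1,1,0} = 3
G(12) = mex{3,2,1,1,1} = 0
G(13) = mex{3,2,2,1,1} = 0
G(14) = mex{3,2,2,2,1} = 0
G(15) = mex{0,3,2,2,2} = 1
G(16) = mex{0,3,3,2,2} = 1
G(17) = mex{0,3,3,3,2} = 1
G(18) = mex{1,0,3,3,3} = 2
G(19) = mex{1,0,0,3,3} = 2
G(20) = mex{1,0,0,0,3} = 2
G(21) = mex{2,1,0,0,0} = 3
G(22) = mex{2,1,1,0,0} = 3
G(23) = mex{2,1,1,1,0} = 3
G(24) = mex{3,2,1,1,1} = 0
G(25) = mex{3,2,2,1,1} = 0
G(n+12) = G(n) holds for n = 0,…,8 (a full window of length max(S) = 9), so the sequence is purely periodic with period 12.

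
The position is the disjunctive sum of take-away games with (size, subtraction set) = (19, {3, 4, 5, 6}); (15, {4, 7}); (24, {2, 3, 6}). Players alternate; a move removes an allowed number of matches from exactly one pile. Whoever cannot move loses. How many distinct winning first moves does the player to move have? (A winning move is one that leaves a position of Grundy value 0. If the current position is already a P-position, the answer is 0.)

Pile A, S = {3, 4, 5, 6}:
n :  0  1  2  3  4  5  6  7  8  9 10 11 12 13 14 15 16 17 18 19
G :  0  0  0  1  1  1  2  2  2  0  0  0  1  1  1  2  2  2  0  0
G_A(19) = 0.
Pile B, S = {4, 7}:
G(0) = 0
G(1) = mex{} = 0
G(2) = mex{} = 0
G(3) = mex{} = 0
G(4) = mex{0} = 1
G(5) = mex{0} = 1
G(6) = mex{0} = 1
G(7) = mex{0,0} = 1
G(8) = mex{1,0} = 2
G(9) = mex{1,0} = 2
G(10) = mex{1,0} = 2
G(11) = mex{1,1} = 0
G(12) = mex{2,1} = 0
G(13) = mex{2,1} = 0
G(14) = mex{2,1} = 0
G(15) = mex{0,2} = 1
G_B(15) = 1.
Pile C, S = {2, 3, 6}:
n :  0  1  2  3  4  5  6  7  8  9 10 11 12 13 14 15 16 17 18 19 20 21 22 23 24
G :  0  0  1  1  2  0  3  1  2  0  0  1  1  2  0  3  1  2  0  0  1  1  2  0  3
G_C(24) = 3.
Combined Grundy value = 0 ⊕ 1 ⊕ 3 = 2.
A winning move leaves total XOR = 0, i.e. changes one component's Grundy value g to g ⊕ X where X is the current total.
Pile A: need g' = 0⊕2 = 2. Options: 19−3→G=2, 19−4→G=2, 19−5→G=1, 19−6→G=1. Hits: 2.
Pile B: need g' = 1⊕2 = 3. Options: 15−4→G=0, 15−7→G=2. Hits: 0.
Pile C: need g' = 3⊕2 = 1. Options: 24−2→G=2, 24−3→G=1, 24−6→G=0. Hits: 1.

3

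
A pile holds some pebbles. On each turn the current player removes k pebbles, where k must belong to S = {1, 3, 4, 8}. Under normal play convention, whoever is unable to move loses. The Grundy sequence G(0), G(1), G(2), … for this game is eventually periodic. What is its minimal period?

7

G(0) = 0
G(1) = mex{0} = 1
G(2) = mex{1} = 0
G(3) = mex{0,0} = 1
G(4) = mex{1,1,0} = 2
G(5) = mex{2,0,1} = 3
G(6) = mex{3,1,0} = 2
G(7) = mex{2,2,1} = 0
G(8) = mex{0,3,2,0} = 1
G(9) = mex{1,2,3,1} = 0
G(10) = mex{0,0,2,0} = 1
G(11) = mex{1,1,0,1} = 2
G(12) = mex{2,0,1,2} = 3
G(13) = mex{3,1,0,3} = 2
G(14) = mex{2,2,1,2} = 0
G(15) = mex{0,3,2,0} = 1
G(16) = mex{1,2,3,1} = 0
G(n+7) = G(n) holds for n = 0,…,7 (a full window of length max(S) = 8), so the sequence is purely periodic with period 7.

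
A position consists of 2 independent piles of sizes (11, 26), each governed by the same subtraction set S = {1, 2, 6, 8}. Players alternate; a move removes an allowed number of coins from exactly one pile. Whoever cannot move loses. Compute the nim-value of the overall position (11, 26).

3

All piles use S = {1, 2, 6, 8}:
G(0) = 0
G(1) = mex{0} = 1
G(2) = mex{1,0} = 2
G(3) = mex{2,1} = 0
G(4) = mex{0,2} = 1
G(5) = mex{1,0} = 2
G(6) = mex{2,1,0} = 3
G(7) = mex{3,2,1} = 0
G(8) = mex{0,3,2,0} = 1
G(9) = mex{1,0,0,1} = 2
G(10) = mex{2,1,1,2} = 0
G(11) = mex{0,2,2,0} = 1
G(12) = mex{1,0,3,1} = 2
G(13) = mex{2,1,0,2} = 3
G(14) = mex{3,2,1,3} = 0
G(15) = mex{0,3,2,0} = 1
G(16) = mex{1,0,0,1} = 2
G(17) = mex{2,1,1,2} = 0
G(18) = mex{0,2,2,0} = 1
G(19) = mex{1,0,3,1} = 2
G(20) = mex{2,1,0,2} = 3
G(21) = mex{3,2,1,3} = 0
G(22) = mex{0,3,2,0} = 1
G(23) = mex{1,0,0,1} = 2
G(24) = mex{2,1,1,2} = 0
G(25) = mex{0,2,2,0} = 1
G(26) = mex{1,0,3,1} = 2
Pile A: G(11) = 1.
Pile B: G(26) = 2.
Combined Grundy value = 1 ⊕ 2 = 3.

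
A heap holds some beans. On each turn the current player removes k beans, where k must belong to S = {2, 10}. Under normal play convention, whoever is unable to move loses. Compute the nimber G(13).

0

n :  0  1  2  3  4  5  6  7  8  9 10 11 12 13
G :  0  0  1  1  0  0  1  1  0  0  1  1  0  0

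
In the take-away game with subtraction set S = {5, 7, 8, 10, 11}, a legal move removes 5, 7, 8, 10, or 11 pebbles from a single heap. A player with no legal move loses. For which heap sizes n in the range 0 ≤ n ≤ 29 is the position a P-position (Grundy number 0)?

G(0) = 0
G(1) = mex{} = 0
G(2) = mex{} = 0
G(3) = mex{} = 0
G(4) = mex{} = 0
G(5) = mex{0} = 1
G(6) = mex{0} = 1
G(7) = mex{0,0} = 1
G(8) = mex{0,0,0} = 1
G(9) = mex{0,0,0} = 1
G(10) = mex{1,0,0,0} = 2
G(11) = mex{1,0,0,0,0} = 2
G(12) = mex{1,1,0,0,0} = 2
G(13) = mex{1,1,1,0,0} = 2
G(14) = mex{1,1,1,0,0} = 2
G(15) = mex{2,1,1,1,0} = 3
G(16) = mex{2,1,1,1,1} = 0
G(17) = mex{2,2,1,1,1} = 0
G(18) = mex{2,2,2,1,1} = 0
G(19) = mex{2,2,2,1,1} = 0
G(20) = mex{3,2,2,2,1} = 0
G(21) = mex{0,2,2,2,2} = 1
G(22) = mex{0,3,2,2,2} = 1
G(23) = mex{0,0,3,2,2} = 1
G(24) = mex{0,0,0,2,2} = 1
G(25) = mex{0,0,0,3,2} = 1
G(26) = mex{1,0,0,0,3} = 2
G(27) = mex{1,0,0,0,0} = 2
G(28) = mex{1,1,0,0,0} = 2
G(29) = mex{1,1,1,0,0} = 2
P-positions are exactly the n with G(n) = 0.

0, 1, 2, 3, 4, 16, 17, 18, 19, 20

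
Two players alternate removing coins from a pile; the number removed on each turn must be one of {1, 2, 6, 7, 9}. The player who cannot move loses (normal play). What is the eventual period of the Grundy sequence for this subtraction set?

8

G(0) = 0
G(1) = mex{0} = 1
G(2) = mex{1,0} = 2
G(3) = mex{2,1} = 0
G(4) = mex{0,2} = 1
G(5) = mex{1,0} = 2
G(6) = mex{2,1,0} = 3
G(7) = mex{3,2,1,0} = 4
G(8) = mex{4,3,2,1} = 0
G(9) = mex{0,4,0,2,0} = 1
G(10) = mex{1,0,1,0,1} = 2
G(11) = mex{2,1,2,1,2} = 0
G(12) = mex{0,2,3,2,0} = 1
G(13) = mex{1,0,4,3,1} = 2
G(14) = mex{2,1,0,4,2} = 3
G(15) = mex{3,2,1,0,3} = 4
G(16) = mex{4,3,2,1,4} = 0
G(17) = mex{0,4,0,2,0} = 1
G(18) = mex{1,0,1,0,1} = 2
G(n+8) = G(n) holds for n = 0,…,8 (a full window of length max(S) = 9), so the sequence is purely periodic with period 8.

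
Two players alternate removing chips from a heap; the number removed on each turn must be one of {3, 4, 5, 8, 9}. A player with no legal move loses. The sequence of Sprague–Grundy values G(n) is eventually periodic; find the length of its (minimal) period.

n :  0  1  2  3  4  5  6  7  8  9 10 11 12 13 14 15 16 17 18 19 20 21 22 23 24 25
G :  0  0  0  1  1  1  2  2  2  3  3  3  0  0  0  1  1  1  2  2  2  3  3  3  0  0
G(n+12) = G(n) holds for n = 0,…,8 (a full window of length max(S) = 9), so the sequence is purely periodic with period 12.

12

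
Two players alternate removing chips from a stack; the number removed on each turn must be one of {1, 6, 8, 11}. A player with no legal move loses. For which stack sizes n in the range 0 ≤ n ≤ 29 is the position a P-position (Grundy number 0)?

0, 2, 4, 7, 9, 14, 16, 19, 21, 23, 26, 28

G(0) = 0
G(1) = mex{0} = 1
G(2) = mex{1} = 0
G(3) = mex{0} = 1
G(4) = mex{1} = 0
G(5) = mex{0} = 1
G(6) = mex{1,0} = 2
G(7) = mex{2,1} = 0
G(8) = mex{0,0,0} = 1
G(9) = mex{1,1,1} = 0
G(10) = mex{0,0,0} = 1
G(11) = mex{1,1,1,0} = 2
G(12) = mex{2,2,0,1} = 3
G(13) = mex{3,0,1,0} = 2
G(14) = mex{2,1,2,1} = 0
G(15) = mex{0,0,0,0} = 1
G(16) = mex{1,1,1,1} = 0
G(17) = mex{0,2,0,2} = 1
G(18) = mex{1,3,1,0} = 2
G(19) = mex{2,2,2,1} = 0
G(20) = mex{0,0,3,0} = 1
G(21) = mex{1,1,2,1} = 0
G(22) = mex{0,0,0,2} = 1
G(23) = mex{1,1,1,3} = 0
G(24) = mex{0,2,0,2} = 1
G(25) = mex{1,0,1,0} = 2
G(26) = mex{2,1,2,1} = 0
G(27) = mex{0,0,0,0} = 1
G(28) = mex{1,1,1,1} = 0
G(29) = mex{0,0,0,2} = 1
P-positions are exactly the n with G(n) = 0.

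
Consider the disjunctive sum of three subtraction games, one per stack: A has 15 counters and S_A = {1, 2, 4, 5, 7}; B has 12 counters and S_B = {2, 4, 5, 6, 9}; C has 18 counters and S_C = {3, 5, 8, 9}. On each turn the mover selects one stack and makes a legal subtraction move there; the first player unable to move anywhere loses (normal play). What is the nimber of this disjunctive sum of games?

Stack A, S = {1, 2, 4, 5, 7}:
n :  0  1  2  3  4  5  6  7  8  9 10 11 12 13 14 15
G :  0  1  2  0  1  2  0  1  2  0  1  2  0  1  2  0
G_A(15) = 0.
Stack B, S = {2, 4, 5, 6, 9}:
G(0) = 0
G(1) = mex{} = 0
G(2) = mex{0} = 1
G(3) = mex{0} = 1
G(4) = mex{1,0} = 2
G(5) = mex{1,0,0} = 2
G(6) = mex{2,1,0,0} = 3
G(7) = mex{2,1,1,0} = 3
G(8) = mex{3,2,1,1} = 0
G(9) = mex{3,2,2,1,0} = 4
G(10) = mex{0,3,2,2,0} = 1
G(11) = mex{4,3,3,2,1} = 0
G(12) = mex{1,0,3,3,1} = 2
G_B(12) = 2.
Stack C, S = {3, 5, 8, 9}:
n :  0  1  2  3  4  5  6  7  8  9 10 11 12 13 14 15 16 17 18
G :  0  0  0  1  1  1  2  2  2  3  3  3  0  0  0  1  1  1  2
G_C(18) = 2.
Combined Grundy value = 0 ⊕ 2 ⊕ 2 = 0.

0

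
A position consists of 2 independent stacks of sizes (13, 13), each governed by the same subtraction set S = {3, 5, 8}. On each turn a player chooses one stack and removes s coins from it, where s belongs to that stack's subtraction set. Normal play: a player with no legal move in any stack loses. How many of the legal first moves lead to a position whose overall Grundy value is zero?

0

All stacks use S = {3, 5, 8}:
G(0) = 0
G(1) = mex{} = 0
G(2) = mex{} = 0
G(3) = mex{0} = 1
G(4) = mex{0} = 1
G(5) = mex{0,0} = 1
G(6) = mex{1,0} = 2
G(7) = mex{1,0} = 2
G(8) = mex{1,1,0} = 2
G(9) = mex{2,1,0} = 3
G(10) = mex{2,1,0} = 3
G(11) = mex{2,2,1} = 0
G(12) = mex{3,2,1} = 0
G(13) = mex{3,2,1} = 0
Stack A: G(13) = 0.
Stack B: G(13) = 0.
Combined Grundy value = 0 ⊕ 0 = 0.
A winning move leaves total XOR = 0, i.e. changes one component's Grundy value g to g ⊕ X where X is the current total.
Stack A: target g' = 0⊕0 = 0, but every legal move changes the Grundy value (mex property), so 0 moves.
Stack B: target g' = 0⊕0 = 0, but every legal move changes the Grundy value (mex property), so 0 moves.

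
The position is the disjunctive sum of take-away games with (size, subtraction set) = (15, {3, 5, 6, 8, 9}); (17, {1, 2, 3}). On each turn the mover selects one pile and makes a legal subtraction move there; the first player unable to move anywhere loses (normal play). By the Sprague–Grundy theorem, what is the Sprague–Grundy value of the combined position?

0

Pile A, S = {3, 5, 6, 8, 9}:
G(0) = 0
G(1) = mex{} = 0
G(2) = mex{} = 0
G(3) = mex{0} = 1
G(4) = mex{0} = 1
G(5) = mex{0,0} = 1
G(6) = mex{1,0,0} = 2
G(7) = mex{1,0,0} = 2
G(8) = mex{1,1,0,0} = 2
G(9) = mex{2,1,1,0,0} = 3
G(10) = mex{2,1,1,0,0} = 3
G(11) = mex{2,2,1,1,0} = 3
G(12) = mex{3,2,2,1,1} = 0
G(13) = mex{3,2,2,1,1} = 0
G(14) = mex{3,3,2,2,1} = 0
G(15) = mex{0,3,3,2,2} = 1
G_A(15) = 1.
Pile B, S = {1, 2, 3}:
n :  0  1  2  3  4  5  6  7  8  9 10 11 12 13 14 15 16 17
G :  0  1  2  3  0  1  2  3  0  1  2  3  0  1  2  3  0  1
G_B(17) = 1.
Combined Grundy value = 1 ⊕ 1 = 0.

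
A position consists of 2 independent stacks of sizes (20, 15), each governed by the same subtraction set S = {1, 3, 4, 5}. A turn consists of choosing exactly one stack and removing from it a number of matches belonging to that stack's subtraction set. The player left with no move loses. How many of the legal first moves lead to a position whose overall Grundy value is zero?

3

All stacks use S = {1, 3, 4, 5}:
n :  0  1  2  3  4  5  6  7  8  9 10 11 12 13 14 15 16 17 18 19 20
G :  0  1  0  1  2  3  2  3  0  1  0  1  2  3  2  3  0  1  0  1  2
Stack A: G(20) = 2.
Stack B: G(15) = 3.
Combined Grundy value = 2 ⊕ 3 = 1.
A winning move leaves total XOR = 0, i.e. changes one component's Grundy value g to g ⊕ X where X is the current total.
Stack A: need g' = 2⊕1 = 3. Options: 20−1→G=1, 20−3→G=1, 20−4→G=0, 20−5→G=3. Hits: 1.
Stack B: need g' = 3⊕1 = 2. Options: 15−1→G=2, 15−3→G=2, 15−4→G=1, 15−5→G=0. Hits: 2.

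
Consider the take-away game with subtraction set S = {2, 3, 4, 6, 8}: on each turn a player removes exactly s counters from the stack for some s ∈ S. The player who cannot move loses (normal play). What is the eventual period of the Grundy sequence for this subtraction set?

10

n :  0  1  2  3  4  5  6  7  8  9 10 11 12 13 14 15 16 17 18 19 20 21
G :  0  0  1  1  2  2  3  3  4  4  0  0  1  1  2  2  3  3  4  4  0  0
G(n+10) = G(n) holds for n = 0,…,7 (a full window of length max(S) = 8), so the sequence is purely periodic with period 10.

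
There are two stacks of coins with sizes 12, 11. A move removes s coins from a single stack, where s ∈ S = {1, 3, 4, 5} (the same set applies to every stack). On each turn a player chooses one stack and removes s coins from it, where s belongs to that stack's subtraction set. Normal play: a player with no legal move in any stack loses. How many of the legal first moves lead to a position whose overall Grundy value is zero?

All stacks use S = {1, 3, 4, 5}:
n :  0  1  2  3  4  5  6  7  8  9 10 11 12
G :  0  1  0  1  2  3  2  3  0  1  0  1  2
Stack A: G(12) = 2.
Stack B: G(11) = 1.
Combined Grundy value = 2 ⊕ 1 = 3.
A winning move leaves total XOR = 0, i.e. changes one component's Grundy value g to g ⊕ X where X is the current total.
Stack A: need g' = 2⊕3 = 1. Options: 12−1→G=1, 12−3→G=1, 12−4→G=0, 12−5→G=3. Hits: 2.
Stack B: need g' = 1⊕3 = 2. Options: 11−1→G=0, 11−3→G=0, 11−4→G=3, 11−5→G=2. Hits: 1.

3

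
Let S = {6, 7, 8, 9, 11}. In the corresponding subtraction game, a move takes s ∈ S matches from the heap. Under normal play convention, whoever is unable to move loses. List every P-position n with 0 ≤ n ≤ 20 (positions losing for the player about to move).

0, 1, 2, 3, 4, 5, 17, 18, 19, 20

n :  0  1  2  3  4  5  6  7  8  9 10 11 12 13 14 15 16 17 18 19 20
G :  0  0  0  0  0  0  1  1  1  1  1  1  2  2  2  2  2  0  0  0  0
P-positions are exactly the n with G(n) = 0.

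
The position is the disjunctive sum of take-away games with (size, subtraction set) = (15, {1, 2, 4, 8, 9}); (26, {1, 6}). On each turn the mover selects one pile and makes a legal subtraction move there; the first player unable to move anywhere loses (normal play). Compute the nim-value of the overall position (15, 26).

3

Pile A, S = {1, 2, 4, 8, 9}:
n :  0  1  2  3  4  5  6  7  8  9 10 11 12 13 14 15
G :  0  1  2  0  1  2  0  1  2  3  4  5  3  0  1  2
G_A(15) = 2.
Pile B, S = {1, 6}:
n :  0  1  2  3  4  5  6  7  8  9 10 11 12 13 14 15 16 17 18 19 20 21 22 23 24 25 26
G :  0  1  0  1  0  1  2  0  1  0  1  0  1  2  0  1  0  1  0  1  2  0  1  0  1  0  1
G_B(26) = 1.
Combined Grundy value = 2 ⊕ 1 = 3.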